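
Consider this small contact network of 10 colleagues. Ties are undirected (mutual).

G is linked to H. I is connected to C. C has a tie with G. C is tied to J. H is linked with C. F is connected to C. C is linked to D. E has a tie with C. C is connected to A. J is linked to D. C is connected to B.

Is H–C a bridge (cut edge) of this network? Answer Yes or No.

Even without that edge, H still reaches C via H – G – C, so the network stays connected. Not a bridge.

No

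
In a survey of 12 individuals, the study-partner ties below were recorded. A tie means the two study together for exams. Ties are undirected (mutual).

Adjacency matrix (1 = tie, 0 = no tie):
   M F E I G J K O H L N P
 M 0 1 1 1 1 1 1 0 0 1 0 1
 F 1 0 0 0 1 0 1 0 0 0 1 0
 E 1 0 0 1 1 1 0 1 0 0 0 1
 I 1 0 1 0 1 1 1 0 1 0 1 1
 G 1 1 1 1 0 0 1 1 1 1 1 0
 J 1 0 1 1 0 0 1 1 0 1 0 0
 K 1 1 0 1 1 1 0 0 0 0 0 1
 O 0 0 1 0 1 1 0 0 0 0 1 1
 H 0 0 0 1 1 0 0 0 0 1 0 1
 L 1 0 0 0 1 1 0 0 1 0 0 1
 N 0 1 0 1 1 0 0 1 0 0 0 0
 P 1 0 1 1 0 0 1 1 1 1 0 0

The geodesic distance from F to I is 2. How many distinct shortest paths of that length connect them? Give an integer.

4

The shortest distance is 2. The length-2 paths are: F–M–I; F–G–I; F–K–I; F–N–I.
That gives 4 distinct shortest paths.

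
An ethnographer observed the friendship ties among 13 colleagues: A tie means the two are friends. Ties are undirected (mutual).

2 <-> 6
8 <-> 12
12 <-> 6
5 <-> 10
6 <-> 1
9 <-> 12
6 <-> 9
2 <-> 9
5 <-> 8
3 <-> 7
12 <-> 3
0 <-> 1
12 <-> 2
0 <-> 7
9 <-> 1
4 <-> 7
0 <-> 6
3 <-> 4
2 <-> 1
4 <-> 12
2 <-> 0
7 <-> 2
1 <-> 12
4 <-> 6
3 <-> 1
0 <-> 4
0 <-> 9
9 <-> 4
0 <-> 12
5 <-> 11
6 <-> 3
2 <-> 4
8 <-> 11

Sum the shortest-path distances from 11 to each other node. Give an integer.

Distances from 11: 0:3, 1:3, 2:3, 3:3, 4:3, 5:1, 6:3, 7:4, 8:1, 9:3, 10:2, 12:2.
Sum = 3 + 3 + 3 + 3 + 3 + 1 + 3 + 4 + 1 + 3 + 2 + 2 = 31.

31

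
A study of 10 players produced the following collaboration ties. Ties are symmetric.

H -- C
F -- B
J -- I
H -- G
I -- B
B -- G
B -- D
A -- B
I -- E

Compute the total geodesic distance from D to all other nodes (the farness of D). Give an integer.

22

Distances from D: A:2, B:1, C:4, E:3, F:2, G:2, H:3, I:2, J:3.
Sum = 2 + 1 + 4 + 3 + 2 + 2 + 3 + 2 + 3 = 22.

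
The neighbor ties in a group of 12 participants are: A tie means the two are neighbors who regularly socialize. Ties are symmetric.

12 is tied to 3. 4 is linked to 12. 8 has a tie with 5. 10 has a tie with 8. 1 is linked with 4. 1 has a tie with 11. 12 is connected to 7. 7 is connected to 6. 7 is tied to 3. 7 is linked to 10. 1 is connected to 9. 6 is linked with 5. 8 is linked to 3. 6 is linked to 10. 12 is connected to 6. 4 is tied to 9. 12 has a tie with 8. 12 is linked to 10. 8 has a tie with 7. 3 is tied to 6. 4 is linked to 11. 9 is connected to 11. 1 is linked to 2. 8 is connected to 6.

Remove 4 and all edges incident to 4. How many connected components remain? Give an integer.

Without 4, the remaining ties split the others into: {1, 2, 9, 11}; {3, 5, 6, 7, 8, 10, 12}.
That's 2 separate components.

2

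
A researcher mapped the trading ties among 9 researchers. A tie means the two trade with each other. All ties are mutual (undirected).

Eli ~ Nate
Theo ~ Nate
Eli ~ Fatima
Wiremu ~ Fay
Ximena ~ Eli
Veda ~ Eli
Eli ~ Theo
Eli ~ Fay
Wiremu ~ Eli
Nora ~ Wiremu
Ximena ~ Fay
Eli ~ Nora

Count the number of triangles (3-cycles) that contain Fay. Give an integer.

Fay's neighbors: Eli, Wiremu, and Ximena.
Neighbor pairs that are themselves tied: Fay–Eli–Wiremu; Fay–Eli–Ximena. Each forms one triangle with Fay, for 2 in total.

2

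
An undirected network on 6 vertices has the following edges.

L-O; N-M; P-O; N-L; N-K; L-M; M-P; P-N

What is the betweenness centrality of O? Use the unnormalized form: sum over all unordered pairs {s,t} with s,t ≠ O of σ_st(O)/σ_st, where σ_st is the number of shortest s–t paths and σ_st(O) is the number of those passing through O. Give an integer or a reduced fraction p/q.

1/3

Pairs whose geodesics pass through O — L–P: 1/3.
All other pairs contribute 0.
Summing the contributions gives betweenness(O) = 1/3.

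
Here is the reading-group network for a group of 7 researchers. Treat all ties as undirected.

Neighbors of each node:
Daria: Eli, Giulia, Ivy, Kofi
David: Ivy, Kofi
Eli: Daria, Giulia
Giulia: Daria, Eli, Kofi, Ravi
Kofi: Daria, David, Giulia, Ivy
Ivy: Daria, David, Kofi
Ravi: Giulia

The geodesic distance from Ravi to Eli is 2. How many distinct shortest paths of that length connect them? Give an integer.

1

The shortest distance is 2, and the only length-2 path is Ravi–Giulia–Eli. So there is exactly 1 shortest path.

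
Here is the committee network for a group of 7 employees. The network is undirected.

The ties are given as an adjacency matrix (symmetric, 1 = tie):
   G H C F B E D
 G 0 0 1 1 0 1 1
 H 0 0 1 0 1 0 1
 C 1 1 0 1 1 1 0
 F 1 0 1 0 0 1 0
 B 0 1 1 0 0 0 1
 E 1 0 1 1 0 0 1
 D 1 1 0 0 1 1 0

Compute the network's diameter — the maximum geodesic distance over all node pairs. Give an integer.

Eccentricity of each node (its greatest distance to any other): B:2, C:2, D:2, E:2, F:2, G:2, H:2.
The maximum eccentricity is 2, realized for instance by the pair G–H via G – C – H. So the diameter is 2.

2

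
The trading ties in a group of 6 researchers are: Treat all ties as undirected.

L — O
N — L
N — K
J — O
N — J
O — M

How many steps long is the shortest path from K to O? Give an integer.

3

One shortest route is K – N – L – O, which uses 3 edges, and at distance 2 from K we only reach {J, L}, which does not include O. So d(K,O) = 3.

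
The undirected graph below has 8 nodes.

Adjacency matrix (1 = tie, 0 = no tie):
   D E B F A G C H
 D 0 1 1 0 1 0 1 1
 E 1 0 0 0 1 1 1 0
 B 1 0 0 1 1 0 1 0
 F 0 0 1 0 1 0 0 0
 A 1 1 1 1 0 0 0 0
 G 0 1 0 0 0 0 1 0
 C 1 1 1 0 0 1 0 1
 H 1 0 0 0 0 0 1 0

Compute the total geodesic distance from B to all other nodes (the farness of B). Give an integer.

10

Distances from B: A:1, C:1, D:1, E:2, F:1, G:2, H:2.
Sum = 1 + 1 + 1 + 2 + 1 + 2 + 2 = 10.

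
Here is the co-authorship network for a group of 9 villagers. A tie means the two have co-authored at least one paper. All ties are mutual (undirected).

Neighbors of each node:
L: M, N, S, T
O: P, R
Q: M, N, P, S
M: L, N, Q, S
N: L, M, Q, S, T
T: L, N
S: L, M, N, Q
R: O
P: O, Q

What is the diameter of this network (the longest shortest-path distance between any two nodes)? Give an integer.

Eccentricity of each node (its greatest distance to any other): L:5, M:4, N:4, O:4, P:3, Q:3, R:5, S:4, T:5.
The maximum eccentricity is 5, realized for instance by the pair R–L via R – O – P – Q – M – L. So the diameter is 5.

5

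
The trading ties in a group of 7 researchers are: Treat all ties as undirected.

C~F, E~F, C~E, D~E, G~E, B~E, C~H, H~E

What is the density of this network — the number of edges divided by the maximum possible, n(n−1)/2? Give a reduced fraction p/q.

8/21

There are 8 edges and 7 nodes, so the maximum possible is C(7,2) = 21.
Density = 8/21.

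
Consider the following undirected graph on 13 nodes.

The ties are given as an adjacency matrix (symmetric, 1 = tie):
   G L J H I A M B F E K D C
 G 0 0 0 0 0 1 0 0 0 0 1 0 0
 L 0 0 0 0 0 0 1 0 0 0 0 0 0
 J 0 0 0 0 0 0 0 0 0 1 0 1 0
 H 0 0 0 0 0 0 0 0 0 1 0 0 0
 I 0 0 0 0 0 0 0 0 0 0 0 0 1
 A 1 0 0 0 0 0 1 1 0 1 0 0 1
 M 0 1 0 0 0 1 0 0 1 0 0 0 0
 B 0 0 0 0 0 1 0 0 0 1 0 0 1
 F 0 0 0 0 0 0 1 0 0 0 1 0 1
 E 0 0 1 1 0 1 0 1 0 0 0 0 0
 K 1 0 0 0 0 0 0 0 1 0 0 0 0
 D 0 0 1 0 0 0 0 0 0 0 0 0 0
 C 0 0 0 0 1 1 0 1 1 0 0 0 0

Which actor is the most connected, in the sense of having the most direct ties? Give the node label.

Degrees — A:5, B:3, C:4, D:1, E:4, F:3, G:2, H:1, I:1, J:2, K:2, L:1, M:3.
The maximum is 5, attained only by A.

A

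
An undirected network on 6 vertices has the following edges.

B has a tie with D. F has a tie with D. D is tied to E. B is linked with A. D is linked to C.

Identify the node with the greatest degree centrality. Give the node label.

Degrees — A:1, B:2, C:1, D:4, E:1, F:1.
The maximum is 4, attained only by D.

D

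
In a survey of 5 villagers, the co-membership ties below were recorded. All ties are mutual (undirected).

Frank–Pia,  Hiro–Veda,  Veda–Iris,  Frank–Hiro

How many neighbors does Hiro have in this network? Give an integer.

2

Hiro is directly tied to Frank and Veda. That is 2 neighbors, so the degree of Hiro is 2.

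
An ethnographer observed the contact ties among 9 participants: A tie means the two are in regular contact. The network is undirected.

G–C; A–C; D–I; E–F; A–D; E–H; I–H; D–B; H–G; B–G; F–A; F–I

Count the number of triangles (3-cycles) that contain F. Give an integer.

0

F's neighbors are A, E, and I, but none of them are tied to each other, so no triangle contains F.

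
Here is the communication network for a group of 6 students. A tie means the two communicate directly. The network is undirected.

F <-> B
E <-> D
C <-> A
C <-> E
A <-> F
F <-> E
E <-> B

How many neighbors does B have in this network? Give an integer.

2

B is directly tied to E and F. That is 2 neighbors, so the degree of B is 2.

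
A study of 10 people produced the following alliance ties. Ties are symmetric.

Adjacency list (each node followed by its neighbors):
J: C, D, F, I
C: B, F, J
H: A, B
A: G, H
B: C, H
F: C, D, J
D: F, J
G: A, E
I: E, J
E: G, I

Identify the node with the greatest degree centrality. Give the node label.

J

Degrees — A:2, B:2, C:3, D:2, E:2, F:3, G:2, H:2, I:2, J:4.
The maximum is 4, attained only by J.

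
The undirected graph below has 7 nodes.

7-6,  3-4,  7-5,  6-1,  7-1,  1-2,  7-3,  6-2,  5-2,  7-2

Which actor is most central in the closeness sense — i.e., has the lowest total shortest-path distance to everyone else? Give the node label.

7

Farness (sum of distances to all others) for each node — 1:10, 2:9, 3:10, 4:15, 5:11, 6:10, 7:7.
The smallest farness is 7, for 7, so 7 has the highest closeness.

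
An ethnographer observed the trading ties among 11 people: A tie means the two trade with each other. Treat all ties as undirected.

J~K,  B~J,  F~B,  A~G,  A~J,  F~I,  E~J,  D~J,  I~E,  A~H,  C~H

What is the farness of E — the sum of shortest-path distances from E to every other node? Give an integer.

22

Distances from E: A:2, B:2, C:4, D:2, F:2, G:3, H:3, I:1, J:1, K:2.
Sum = 2 + 2 + 4 + 2 + 2 + 3 + 3 + 1 + 1 + 2 = 22.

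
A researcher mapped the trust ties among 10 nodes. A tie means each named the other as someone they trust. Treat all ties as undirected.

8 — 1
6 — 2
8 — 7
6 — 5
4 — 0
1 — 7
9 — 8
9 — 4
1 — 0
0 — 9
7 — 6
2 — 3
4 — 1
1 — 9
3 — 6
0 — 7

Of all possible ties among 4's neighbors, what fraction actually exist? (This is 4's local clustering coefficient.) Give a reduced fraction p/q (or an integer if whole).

1

4's neighbors: 0, 1, and 9 (k = 3).
Possible neighbor pairs: C(3,2) = 3. Edges among them: 0–1, 0–9, 1–9 → e = 3.
Clustering(4) = 3/3 = 1.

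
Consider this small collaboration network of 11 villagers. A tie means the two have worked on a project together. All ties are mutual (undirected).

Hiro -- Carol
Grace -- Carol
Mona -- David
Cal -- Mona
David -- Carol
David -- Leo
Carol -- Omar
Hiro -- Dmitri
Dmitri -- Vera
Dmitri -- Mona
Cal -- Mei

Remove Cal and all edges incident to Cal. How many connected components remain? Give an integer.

Without Cal, the remaining ties split the others into: {Carol, David, Dmitri, Grace, Hiro, Leo, Mona, Omar, Vera}; {Mei}.
That's 2 separate components.

2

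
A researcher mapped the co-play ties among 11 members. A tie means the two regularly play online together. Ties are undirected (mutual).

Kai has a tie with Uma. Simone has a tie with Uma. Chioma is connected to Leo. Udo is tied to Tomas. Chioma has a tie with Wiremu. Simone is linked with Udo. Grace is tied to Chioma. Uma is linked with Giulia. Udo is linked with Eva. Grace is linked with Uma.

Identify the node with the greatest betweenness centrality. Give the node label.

Uma

Unnormalized betweenness of each node: Chioma:17, Eva:0, Giulia:0, Grace:21, Kai:0, Leo:0, Simone:21, Tomas:0, Udo:17, Uma:33, Wiremu:0.
Uma has the largest value, 33, making it the main broker — the node through which the most shortest paths run.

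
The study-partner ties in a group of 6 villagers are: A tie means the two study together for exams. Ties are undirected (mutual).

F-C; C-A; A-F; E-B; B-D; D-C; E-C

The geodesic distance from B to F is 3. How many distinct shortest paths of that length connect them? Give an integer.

The shortest distance is 3. The length-3 paths are: B–E–C–F; B–D–C–F.
That gives 2 distinct shortest paths.

2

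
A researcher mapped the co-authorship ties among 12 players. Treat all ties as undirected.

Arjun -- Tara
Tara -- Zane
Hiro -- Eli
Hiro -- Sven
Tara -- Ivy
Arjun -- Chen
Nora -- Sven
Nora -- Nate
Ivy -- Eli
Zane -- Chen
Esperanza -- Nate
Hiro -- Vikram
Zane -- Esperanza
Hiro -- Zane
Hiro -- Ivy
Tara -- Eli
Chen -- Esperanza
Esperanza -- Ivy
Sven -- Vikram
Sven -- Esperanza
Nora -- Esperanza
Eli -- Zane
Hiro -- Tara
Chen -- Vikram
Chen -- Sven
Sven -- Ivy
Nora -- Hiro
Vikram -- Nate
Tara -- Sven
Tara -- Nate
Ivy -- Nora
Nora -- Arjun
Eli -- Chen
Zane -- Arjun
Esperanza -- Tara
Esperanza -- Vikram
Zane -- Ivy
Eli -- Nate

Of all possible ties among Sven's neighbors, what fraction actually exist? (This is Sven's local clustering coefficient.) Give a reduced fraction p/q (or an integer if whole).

4/7

Sven's neighbors: Chen, Esperanza, Hiro, Ivy, Nora, Tara, and Vikram (k = 7).
Possible neighbor pairs: C(7,2) = 21. Edges among them: Chen–Esperanza, Chen–Vikram, Esperanza–Ivy, Esperanza–Nora, Esperanza–Tara, Esperanza–Vikram, Hiro–Ivy, Hiro–Nora, Hiro–Tara, Hiro–Vikram, Ivy–Nora, Ivy–Tara → e = 12.
Clustering(Sven) = 12/21 = 4/7.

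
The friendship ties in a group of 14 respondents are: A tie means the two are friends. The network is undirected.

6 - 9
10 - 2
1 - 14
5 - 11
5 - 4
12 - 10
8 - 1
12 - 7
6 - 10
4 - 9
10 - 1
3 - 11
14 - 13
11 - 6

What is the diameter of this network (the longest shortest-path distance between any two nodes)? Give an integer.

6

Eccentricity of each node (its greatest distance to any other): 1:4, 2:4, 3:6, 4:6, 5:6, 6:4, 7:5, 8:5, 9:5, 10:3, 11:5, 12:4, 13:6, 14:5.
The maximum eccentricity is 6, realized for instance by the pair 4–13 via 4 – 9 – 6 – 10 – 1 – 14 – 13. So the diameter is 6.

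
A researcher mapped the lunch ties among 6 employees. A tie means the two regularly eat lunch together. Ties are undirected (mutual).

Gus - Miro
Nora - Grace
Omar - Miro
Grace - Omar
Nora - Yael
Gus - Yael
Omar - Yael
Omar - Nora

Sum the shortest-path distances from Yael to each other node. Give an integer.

Distances from Yael: Grace:2, Gus:1, Miro:2, Nora:1, Omar:1.
Sum = 2 + 1 + 2 + 1 + 1 = 7.

7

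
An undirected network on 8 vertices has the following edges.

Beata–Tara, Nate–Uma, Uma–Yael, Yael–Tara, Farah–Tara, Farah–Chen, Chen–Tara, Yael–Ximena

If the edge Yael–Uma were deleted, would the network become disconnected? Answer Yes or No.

Yes

Without the Yael–Uma edge there is no alternate route between Yael and Uma, so the network disconnects. It is a bridge.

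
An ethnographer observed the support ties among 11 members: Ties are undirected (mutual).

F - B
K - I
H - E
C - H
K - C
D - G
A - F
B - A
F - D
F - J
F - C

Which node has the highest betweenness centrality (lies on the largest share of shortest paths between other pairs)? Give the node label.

F

Unnormalized betweenness of each node: A:0, B:0, C:28, D:9, E:0, F:33, G:0, H:9, I:0, J:0, K:9.
F has the largest value, 33, making it the main broker — the node through which the most shortest paths run.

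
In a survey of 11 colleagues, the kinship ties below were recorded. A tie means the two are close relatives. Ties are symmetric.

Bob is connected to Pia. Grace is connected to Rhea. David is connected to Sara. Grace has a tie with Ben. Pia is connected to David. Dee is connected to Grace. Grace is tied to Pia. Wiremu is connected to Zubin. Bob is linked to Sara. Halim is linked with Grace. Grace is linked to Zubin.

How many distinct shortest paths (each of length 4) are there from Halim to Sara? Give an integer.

The shortest distance is 4. The length-4 paths are: Halim–Grace–Pia–Bob–Sara; Halim–Grace–Pia–David–Sara.
That gives 2 distinct shortest paths.

2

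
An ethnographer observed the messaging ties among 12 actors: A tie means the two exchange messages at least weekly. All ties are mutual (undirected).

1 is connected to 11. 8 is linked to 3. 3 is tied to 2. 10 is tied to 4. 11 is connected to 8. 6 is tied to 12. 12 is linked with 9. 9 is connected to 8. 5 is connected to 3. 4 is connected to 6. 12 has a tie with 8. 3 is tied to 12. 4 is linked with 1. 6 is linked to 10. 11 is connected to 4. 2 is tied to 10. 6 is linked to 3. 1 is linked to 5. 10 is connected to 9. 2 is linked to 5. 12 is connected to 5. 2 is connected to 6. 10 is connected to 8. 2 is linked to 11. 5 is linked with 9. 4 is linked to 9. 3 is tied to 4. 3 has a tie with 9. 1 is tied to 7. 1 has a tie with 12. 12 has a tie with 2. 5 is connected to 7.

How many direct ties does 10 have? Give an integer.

10 is directly tied to 2, 4, 6, 8, and 9. That is 5 neighbors, so the degree of 10 is 5.

5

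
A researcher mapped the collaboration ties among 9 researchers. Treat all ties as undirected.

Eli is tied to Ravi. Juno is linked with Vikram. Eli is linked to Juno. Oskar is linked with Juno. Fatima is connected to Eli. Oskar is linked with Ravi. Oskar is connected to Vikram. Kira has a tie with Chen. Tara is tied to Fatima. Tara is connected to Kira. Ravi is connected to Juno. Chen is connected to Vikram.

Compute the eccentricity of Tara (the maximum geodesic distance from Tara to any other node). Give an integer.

4

Distances from Tara: Chen:2, Eli:2, Fatima:1, Juno:3, Kira:1, Oskar:4, Ravi:3, Vikram:3.
The largest is 4 (to Oskar), so the eccentricity of Tara is 4.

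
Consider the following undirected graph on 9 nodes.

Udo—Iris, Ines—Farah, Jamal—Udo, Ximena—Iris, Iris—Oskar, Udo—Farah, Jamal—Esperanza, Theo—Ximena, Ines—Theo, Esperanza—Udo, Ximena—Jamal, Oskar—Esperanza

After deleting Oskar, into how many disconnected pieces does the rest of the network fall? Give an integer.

1

Oskar's neighbors (Esperanza and Iris) remain reachable from one another through other ties, so the rest of the network stays in one piece.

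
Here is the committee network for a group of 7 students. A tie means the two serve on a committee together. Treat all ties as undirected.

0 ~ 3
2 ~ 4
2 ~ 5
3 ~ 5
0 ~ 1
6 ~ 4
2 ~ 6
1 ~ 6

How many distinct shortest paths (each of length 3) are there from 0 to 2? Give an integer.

2

The shortest distance is 3. The length-3 paths are: 0–1–6–2; 0–3–5–2.
That gives 2 distinct shortest paths.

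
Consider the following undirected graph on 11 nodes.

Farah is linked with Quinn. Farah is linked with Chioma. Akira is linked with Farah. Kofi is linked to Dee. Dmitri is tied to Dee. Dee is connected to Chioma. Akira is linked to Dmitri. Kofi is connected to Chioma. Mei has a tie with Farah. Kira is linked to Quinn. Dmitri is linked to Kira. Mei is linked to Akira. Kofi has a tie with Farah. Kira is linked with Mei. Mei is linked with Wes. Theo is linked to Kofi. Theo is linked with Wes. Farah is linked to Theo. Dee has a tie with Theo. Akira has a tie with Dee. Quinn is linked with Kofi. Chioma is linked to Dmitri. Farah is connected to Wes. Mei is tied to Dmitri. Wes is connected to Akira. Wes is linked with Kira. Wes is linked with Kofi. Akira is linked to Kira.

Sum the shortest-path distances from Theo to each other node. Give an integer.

Distances from Theo: Akira:2, Chioma:2, Dee:1, Dmitri:2, Farah:1, Kira:2, Kofi:1, Mei:2, Quinn:2, Wes:1.
Sum = 2 + 2 + 1 + 2 + 1 + 2 + 1 + 2 + 2 + 1 = 16.

16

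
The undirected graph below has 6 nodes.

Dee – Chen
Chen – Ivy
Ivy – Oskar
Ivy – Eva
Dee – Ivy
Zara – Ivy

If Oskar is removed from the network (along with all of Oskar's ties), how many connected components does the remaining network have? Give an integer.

Oskar's neighbors (Ivy) remain reachable from one another through other ties, so the rest of the network stays in one piece.

1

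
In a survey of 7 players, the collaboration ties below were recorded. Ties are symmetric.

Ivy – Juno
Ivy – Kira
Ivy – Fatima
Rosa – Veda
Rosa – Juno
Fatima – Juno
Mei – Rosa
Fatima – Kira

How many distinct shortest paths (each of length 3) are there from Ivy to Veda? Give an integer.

1

The shortest distance is 3, and the only length-3 path is Ivy–Juno–Rosa–Veda. So there is exactly 1 shortest path.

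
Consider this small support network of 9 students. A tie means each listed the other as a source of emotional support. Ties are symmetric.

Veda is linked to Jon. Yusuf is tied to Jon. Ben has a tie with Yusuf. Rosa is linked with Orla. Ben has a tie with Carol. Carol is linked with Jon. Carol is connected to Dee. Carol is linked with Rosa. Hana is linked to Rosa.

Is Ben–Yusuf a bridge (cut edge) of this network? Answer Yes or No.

Even without that edge, Ben still reaches Yusuf via Ben – Carol – Jon – Yusuf, so the network stays connected. Not a bridge.

No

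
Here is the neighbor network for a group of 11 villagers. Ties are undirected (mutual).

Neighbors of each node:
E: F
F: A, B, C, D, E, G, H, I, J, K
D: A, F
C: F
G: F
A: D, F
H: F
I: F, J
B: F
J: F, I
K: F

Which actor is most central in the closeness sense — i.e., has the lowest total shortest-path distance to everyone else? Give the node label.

Farness (sum of distances to all others) for each node — A:18, B:19, C:19, D:18, E:19, F:10, G:19, H:19, I:18, J:18, K:19.
The smallest farness is 10, for F, so F has the highest closeness.

F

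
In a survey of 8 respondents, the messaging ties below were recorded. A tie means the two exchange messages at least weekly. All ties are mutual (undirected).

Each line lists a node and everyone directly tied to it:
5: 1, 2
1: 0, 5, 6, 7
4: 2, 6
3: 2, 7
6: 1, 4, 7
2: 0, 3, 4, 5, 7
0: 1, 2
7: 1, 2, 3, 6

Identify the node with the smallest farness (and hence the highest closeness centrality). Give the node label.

2

Farness (sum of distances to all others) for each node — 0:12, 1:10, 2:9, 3:12, 4:12, 5:12, 6:11, 7:10.
The smallest farness is 9, for 2, so 2 has the highest closeness.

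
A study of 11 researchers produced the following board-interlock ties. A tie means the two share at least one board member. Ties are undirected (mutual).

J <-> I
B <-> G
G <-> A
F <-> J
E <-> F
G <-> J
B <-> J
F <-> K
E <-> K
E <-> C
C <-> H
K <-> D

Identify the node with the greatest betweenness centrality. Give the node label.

J

Unnormalized betweenness of each node: A:0, B:0, C:9, D:0, E:16, F:25, G:9, H:0, I:0, J:27, K:9.
J has the largest value, 27, making it the main broker — the node through which the most shortest paths run.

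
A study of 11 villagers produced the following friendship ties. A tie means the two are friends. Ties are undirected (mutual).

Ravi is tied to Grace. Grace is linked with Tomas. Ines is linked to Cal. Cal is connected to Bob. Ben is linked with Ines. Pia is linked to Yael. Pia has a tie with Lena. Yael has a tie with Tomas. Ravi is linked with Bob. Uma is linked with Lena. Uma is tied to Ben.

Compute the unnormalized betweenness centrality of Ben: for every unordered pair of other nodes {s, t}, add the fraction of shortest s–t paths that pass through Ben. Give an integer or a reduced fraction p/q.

Pairs whose geodesics pass through Ben — Ines–Uma: 1; Ines–Lena: 1; Ines–Pia: 1; Ines–Yael: 1; Uma–Ravi: 1; Uma–Bob: 1; Uma–Cal: 1; Lena–Bob: 1; Lena–Cal: 1; Pia–Cal: 1.
All other pairs contribute 0.
Summing the contributions gives betweenness(Ben) = 10.

10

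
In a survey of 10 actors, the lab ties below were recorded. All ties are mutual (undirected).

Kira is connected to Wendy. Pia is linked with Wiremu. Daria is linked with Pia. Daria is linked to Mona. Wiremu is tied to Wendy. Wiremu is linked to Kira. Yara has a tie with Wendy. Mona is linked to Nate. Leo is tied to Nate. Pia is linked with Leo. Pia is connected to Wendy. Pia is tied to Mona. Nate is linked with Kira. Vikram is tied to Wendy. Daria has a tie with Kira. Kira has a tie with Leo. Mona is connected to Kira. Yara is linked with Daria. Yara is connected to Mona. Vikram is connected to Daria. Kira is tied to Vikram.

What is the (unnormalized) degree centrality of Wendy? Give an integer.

5

Wendy is directly tied to Kira, Pia, Vikram, Wiremu, and Yara. That is 5 neighbors, so the degree of Wendy is 5.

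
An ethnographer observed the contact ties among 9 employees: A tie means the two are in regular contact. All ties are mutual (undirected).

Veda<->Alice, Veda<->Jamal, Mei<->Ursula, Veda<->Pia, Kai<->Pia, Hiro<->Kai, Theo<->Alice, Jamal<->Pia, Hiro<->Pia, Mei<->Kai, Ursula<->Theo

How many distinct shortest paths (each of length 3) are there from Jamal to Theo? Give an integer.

The shortest distance is 3, and the only length-3 path is Jamal–Veda–Alice–Theo. So there is exactly 1 shortest path.

1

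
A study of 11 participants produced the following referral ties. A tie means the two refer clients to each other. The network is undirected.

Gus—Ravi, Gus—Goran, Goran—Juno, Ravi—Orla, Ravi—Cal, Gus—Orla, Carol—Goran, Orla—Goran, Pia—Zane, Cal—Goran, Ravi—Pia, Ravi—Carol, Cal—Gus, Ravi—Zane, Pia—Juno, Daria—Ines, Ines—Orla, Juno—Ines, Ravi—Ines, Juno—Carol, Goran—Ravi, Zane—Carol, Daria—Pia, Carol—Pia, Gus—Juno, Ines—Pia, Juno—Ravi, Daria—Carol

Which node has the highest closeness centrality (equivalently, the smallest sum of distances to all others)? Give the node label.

Farness (sum of distances to all others) for each node — Cal:18, Carol:14, Daria:19, Goran:14, Gus:16, Ines:15, Juno:14, Orla:16, Pia:14, Ravi:11, Zane:17.
The smallest farness is 11, for Ravi, so Ravi has the highest closeness.

Ravi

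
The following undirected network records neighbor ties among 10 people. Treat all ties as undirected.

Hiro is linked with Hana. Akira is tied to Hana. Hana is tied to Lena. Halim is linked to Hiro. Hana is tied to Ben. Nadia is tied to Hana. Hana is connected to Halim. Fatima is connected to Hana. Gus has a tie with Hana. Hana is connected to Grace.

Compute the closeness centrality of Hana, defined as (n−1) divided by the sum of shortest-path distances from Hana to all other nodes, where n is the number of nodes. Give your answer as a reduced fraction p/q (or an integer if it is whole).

1

Distances from Hana: Akira:1, Ben:1, Fatima:1, Grace:1, Gus:1, Halim:1, Hiro:1, Lena:1, Nadia:1. Sum = 9.
n = 10, so closeness = 9/9 = 1.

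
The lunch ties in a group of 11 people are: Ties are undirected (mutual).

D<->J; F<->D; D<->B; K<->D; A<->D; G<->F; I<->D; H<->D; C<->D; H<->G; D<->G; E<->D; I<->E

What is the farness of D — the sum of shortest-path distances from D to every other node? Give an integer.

Distances from D: A:1, B:1, C:1, E:1, F:1, G:1, H:1, I:1, J:1, K:1.
Sum = 1 + 1 + 1 + 1 + 1 + 1 + 1 + 1 + 1 + 1 = 10.

10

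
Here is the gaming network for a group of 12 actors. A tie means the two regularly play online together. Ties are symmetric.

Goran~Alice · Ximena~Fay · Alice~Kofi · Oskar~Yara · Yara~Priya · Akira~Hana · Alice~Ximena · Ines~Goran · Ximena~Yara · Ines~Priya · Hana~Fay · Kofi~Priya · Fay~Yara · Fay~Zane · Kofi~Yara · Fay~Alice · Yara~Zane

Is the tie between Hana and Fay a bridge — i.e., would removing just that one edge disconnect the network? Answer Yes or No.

Yes

Without the Hana–Fay edge there is no alternate route between Hana and Fay, so the network disconnects. It is a bridge.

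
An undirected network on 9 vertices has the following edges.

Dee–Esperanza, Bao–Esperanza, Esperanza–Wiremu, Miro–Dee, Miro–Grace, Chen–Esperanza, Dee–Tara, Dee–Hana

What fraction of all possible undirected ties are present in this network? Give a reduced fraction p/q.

There are 8 edges and 9 nodes, so the maximum possible is C(9,2) = 36.
Density = 8/36 = 2/9.

2/9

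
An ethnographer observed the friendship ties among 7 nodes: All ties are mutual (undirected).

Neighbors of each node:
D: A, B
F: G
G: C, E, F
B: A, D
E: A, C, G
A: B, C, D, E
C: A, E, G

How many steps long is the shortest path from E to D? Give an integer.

2

One shortest route is E – A – D, which uses 2 edges, and E and D are not directly tied, so nothing shorter exists. So d(E,D) = 2.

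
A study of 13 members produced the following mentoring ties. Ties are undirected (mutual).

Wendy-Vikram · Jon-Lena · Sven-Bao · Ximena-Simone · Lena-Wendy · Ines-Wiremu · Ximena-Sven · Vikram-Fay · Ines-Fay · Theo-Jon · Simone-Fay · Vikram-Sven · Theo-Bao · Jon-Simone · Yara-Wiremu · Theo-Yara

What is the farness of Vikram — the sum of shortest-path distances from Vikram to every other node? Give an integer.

26

Distances from Vikram: Bao:2, Fay:1, Ines:2, Jon:3, Lena:2, Simone:2, Sven:1, Theo:3, Wendy:1, Wiremu:3, Ximena:2, Yara:4.
Sum = 2 + 1 + 2 + 3 + 2 + 2 + 1 + 3 + 1 + 3 + 2 + 4 = 26.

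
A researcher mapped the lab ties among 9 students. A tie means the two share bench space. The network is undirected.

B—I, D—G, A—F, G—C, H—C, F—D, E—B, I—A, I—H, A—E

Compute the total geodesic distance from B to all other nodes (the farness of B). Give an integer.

Distances from B: A:2, C:3, D:4, E:1, F:3, G:4, H:2, I:1.
Sum = 2 + 3 + 4 + 1 + 3 + 4 + 2 + 1 = 20.

20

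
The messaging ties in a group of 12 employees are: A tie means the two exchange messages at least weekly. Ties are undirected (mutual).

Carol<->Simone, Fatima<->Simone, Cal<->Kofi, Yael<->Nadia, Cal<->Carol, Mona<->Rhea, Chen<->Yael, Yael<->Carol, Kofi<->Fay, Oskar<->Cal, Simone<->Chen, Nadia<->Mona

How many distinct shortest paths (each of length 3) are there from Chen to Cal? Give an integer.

2

The shortest distance is 3. The length-3 paths are: Chen–Yael–Carol–Cal; Chen–Simone–Carol–Cal.
That gives 2 distinct shortest paths.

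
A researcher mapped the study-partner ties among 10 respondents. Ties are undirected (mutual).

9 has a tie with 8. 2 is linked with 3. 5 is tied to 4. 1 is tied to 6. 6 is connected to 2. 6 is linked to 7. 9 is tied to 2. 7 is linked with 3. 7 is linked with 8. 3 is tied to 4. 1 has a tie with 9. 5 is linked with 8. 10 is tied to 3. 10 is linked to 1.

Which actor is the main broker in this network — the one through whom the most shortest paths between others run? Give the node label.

Unnormalized betweenness of each node: 1:3, 2:3, 3:10, 4:5/2, 5:3/2, 6:2, 7:9/2, 8:6, 9:9/2, 10:2.
3 has the largest value, 10, making it the main broker — the node through which the most shortest paths run.

3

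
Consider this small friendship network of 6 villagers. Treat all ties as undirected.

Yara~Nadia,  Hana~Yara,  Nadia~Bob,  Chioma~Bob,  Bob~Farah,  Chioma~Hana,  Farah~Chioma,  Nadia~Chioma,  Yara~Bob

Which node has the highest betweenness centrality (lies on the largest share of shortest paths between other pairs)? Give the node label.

Chioma

Unnormalized betweenness of each node: Bob:11/6, Chioma:5/2, Farah:0, Hana:1/3, Nadia:1/3, Yara:1.
Chioma has the largest value, 5/2, making it the main broker — the node through which the most shortest paths run.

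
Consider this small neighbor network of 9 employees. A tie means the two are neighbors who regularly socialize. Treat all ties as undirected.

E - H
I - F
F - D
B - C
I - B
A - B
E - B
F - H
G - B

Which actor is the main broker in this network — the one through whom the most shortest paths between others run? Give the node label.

B

Unnormalized betweenness of each node: A:0, B:19, C:0, D:0, E:4, F:8, G:0, H:2, I:8.
B has the largest value, 19, making it the main broker — the node through which the most shortest paths run.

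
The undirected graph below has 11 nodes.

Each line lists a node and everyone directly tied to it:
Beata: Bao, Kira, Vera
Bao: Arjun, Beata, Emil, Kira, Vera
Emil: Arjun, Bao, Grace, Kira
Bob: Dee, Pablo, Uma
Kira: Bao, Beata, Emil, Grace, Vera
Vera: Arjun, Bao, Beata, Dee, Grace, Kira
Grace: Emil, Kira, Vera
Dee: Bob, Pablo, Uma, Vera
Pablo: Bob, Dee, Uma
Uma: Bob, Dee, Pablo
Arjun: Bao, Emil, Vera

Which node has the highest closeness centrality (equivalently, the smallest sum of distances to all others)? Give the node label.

Vera

Farness (sum of distances to all others) for each node — Arjun:20, Bao:18, Beata:20, Bob:24, Dee:17, Emil:23, Grace:20, Kira:18, Pablo:24, Uma:24, Vera:14.
The smallest farness is 14, for Vera, so Vera has the highest closeness.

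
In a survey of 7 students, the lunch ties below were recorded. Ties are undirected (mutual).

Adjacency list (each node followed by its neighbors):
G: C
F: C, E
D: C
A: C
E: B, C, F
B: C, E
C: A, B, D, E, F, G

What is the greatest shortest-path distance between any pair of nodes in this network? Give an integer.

2

Eccentricity of each node (its greatest distance to any other): A:2, B:2, C:1, D:2, E:2, F:2, G:2.
The maximum eccentricity is 2, realized for instance by the pair A–E via A – C – E. So the diameter is 2.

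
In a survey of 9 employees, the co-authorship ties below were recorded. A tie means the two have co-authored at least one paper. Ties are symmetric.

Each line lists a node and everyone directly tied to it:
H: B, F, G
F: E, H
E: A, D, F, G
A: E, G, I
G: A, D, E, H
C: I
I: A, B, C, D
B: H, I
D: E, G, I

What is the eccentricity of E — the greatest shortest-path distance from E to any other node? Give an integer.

3

Distances from E: A:1, B:3, C:3, D:1, F:1, G:1, H:2, I:2.
The largest is 3 (to B and C), so the eccentricity of E is 3.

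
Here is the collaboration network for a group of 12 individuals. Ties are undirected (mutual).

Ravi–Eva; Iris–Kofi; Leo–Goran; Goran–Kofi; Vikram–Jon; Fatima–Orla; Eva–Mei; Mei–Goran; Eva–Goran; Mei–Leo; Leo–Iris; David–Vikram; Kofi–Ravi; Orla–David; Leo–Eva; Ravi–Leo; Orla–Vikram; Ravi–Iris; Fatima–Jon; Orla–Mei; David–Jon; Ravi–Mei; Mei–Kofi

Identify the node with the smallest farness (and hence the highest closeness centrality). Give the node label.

Mei

Farness (sum of distances to all others) for each node — David:26, Eva:23, Fatima:27, Goran:23, Iris:29, Jon:33, Kofi:23, Leo:22, Mei:17, Orla:19, Ravi:22, Vikram:26.
The smallest farness is 17, for Mei, so Mei has the highest closeness.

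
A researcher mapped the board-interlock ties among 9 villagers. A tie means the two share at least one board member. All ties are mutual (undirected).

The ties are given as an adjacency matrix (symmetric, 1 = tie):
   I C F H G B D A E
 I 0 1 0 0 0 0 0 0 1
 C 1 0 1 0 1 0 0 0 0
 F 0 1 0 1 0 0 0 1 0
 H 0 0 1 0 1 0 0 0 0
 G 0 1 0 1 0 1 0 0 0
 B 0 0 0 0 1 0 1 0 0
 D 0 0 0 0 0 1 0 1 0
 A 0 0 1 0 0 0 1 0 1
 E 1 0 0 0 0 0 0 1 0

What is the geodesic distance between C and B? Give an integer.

2

One shortest route is C – G – B, which uses 2 edges, and C and B are not directly tied, so nothing shorter exists. So d(C,B) = 2.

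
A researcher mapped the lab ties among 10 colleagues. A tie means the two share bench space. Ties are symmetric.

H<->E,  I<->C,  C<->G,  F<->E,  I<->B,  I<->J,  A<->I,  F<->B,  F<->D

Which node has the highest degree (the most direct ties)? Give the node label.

I

Degrees — A:1, B:2, C:2, D:1, E:2, F:3, G:1, H:1, I:4, J:1.
The maximum is 4, attained only by I.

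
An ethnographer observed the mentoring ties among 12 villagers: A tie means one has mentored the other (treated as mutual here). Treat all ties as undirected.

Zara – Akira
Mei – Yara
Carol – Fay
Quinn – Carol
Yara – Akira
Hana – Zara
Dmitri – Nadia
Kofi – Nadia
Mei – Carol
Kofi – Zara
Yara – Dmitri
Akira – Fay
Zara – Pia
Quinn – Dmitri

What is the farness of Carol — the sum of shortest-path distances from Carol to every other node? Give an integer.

Distances from Carol: Akira:2, Dmitri:2, Fay:1, Hana:4, Kofi:4, Mei:1, Nadia:3, Pia:4, Quinn:1, Yara:2, Zara:3.
Sum = 2 + 2 + 1 + 4 + 4 + 1 + 3 + 4 + 1 + 2 + 3 = 27.

27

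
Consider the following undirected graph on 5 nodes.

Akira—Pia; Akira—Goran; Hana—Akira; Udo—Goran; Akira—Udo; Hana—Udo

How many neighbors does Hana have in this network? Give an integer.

2

Hana is directly tied to Akira and Udo. That is 2 neighbors, so the degree of Hana is 2.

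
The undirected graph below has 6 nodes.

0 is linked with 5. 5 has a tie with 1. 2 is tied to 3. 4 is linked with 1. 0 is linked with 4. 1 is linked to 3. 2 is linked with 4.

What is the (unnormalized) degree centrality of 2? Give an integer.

2 is directly tied to 3 and 4. That is 2 neighbors, so the degree of 2 is 2.

2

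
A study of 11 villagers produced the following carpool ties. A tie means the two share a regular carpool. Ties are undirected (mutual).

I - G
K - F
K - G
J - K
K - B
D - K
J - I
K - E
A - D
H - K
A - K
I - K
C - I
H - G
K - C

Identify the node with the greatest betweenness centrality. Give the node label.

Unnormalized betweenness of each node: A:0, B:0, C:0, D:0, E:0, F:0, G:1/2, H:0, I:3/2, J:0, K:38.
K has the largest value, 38, making it the main broker — the node through which the most shortest paths run.

K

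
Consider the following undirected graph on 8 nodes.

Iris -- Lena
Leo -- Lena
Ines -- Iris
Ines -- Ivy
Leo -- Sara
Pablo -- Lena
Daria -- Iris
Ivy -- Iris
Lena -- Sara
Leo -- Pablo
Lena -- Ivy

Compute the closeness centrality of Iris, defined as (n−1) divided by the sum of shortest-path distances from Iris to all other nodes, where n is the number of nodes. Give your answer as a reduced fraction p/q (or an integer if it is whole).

7/10

Distances from Iris: Daria:1, Ines:1, Ivy:1, Lena:1, Leo:2, Pablo:2, Sara:2. Sum = 10.
n = 8, so closeness = 7/10.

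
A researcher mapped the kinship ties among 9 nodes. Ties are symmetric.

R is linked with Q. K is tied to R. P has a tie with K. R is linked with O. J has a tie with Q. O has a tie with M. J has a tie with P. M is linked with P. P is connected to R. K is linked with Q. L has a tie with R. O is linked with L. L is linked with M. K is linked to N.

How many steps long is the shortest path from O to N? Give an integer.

One shortest route is O – R – K – N, which uses 3 edges, and at distance 2 from O we only reach {K, P, Q}, which does not include N. So d(O,N) = 3.

3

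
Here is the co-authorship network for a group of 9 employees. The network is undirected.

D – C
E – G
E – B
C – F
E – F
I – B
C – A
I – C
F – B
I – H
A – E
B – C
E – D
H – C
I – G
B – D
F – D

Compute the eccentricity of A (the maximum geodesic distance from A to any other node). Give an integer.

Distances from A: B:2, C:1, D:2, E:1, F:2, G:2, H:2, I:2.
The largest is 2 (to G, B, D, F, I, and H), so the eccentricity of A is 2.

2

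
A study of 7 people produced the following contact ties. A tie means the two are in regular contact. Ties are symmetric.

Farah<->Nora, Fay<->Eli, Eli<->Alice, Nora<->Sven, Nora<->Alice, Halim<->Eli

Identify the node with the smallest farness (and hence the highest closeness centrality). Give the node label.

Farness (sum of distances to all others) for each node — Alice:10, Eli:11, Farah:16, Fay:16, Halim:16, Nora:11, Sven:16.
The smallest farness is 10, for Alice, so Alice has the highest closeness.

Alice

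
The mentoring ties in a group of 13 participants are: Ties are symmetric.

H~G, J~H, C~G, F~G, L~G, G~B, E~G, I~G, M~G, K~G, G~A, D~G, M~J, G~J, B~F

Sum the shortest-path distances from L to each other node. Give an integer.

Distances from L: A:2, B:2, C:2, D:2, E:2, F:2, G:1, H:2, I:2, J:2, K:2, M:2.
Sum = 2 + 2 + 2 + 2 + 2 + 2 + 1 + 2 + 2 + 2 + 2 + 2 = 23.

23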